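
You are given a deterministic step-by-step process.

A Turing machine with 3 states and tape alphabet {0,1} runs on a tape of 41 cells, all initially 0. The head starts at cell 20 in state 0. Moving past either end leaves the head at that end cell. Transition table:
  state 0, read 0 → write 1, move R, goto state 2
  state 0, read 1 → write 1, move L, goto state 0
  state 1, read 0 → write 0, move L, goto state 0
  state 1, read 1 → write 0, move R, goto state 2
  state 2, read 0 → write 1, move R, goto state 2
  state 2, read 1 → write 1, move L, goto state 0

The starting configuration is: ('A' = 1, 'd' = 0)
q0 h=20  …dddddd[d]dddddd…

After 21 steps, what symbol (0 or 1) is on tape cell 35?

k=0  q0 h=20  …dddddd[d]dddddd…
k=1  q2 h=21  …dddddA[d]dddddd…
k=2  q2 h=22  …ddddAA[d]dddddd…
k=3  q2 h=23  …dddAAA[d]dddddd…
k=4  q2 h=24  …ddAAAA[d]dddddd…
k=5  q2 h=25  …dAAAAA[d]dddddd…
k=6  q2 h=26  …AAAAAA[d]dddddd…
k=7  q2 h=27  …AAAAAA[d]dddddd…
k=8  q2 h=28  …AAAAAA[d]dddddd…
k=9  q2 h=29  …AAAAAA[d]dddddd…
k=10  q2 h=30  …AAAAAA[d]dddddd…
k=11  q2 h=31  …AAAAAA[d]dddddd…
k=12  q2 h=32  …AAAAAA[d]dddddd…
k=13  q2 h=33  …AAAAAA[d]dddddd…
k=14  q2 h=34  …AAAAAA[d]dddddd|
k=15  q2 h=35  …AAAAAA[d]ddddd|
k=16  q2 h=36  …AAAAAA[d]dddd|
k=17  q2 h=37  …AAAAAA[d]ddd|
k=18  q2 h=38  …AAAAAA[d]dd|
k=19  q2 h=39  …AAAAAA[d]d|
k=20  q2 h=40  …AAAAAA[d]|
k=21  q2 h=40  …AAAAAA[A]|

1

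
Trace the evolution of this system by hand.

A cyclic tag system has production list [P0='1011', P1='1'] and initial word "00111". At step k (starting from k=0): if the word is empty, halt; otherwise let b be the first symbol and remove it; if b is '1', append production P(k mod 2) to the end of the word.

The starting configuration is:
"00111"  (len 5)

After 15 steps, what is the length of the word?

19

[0] "00111"  (len 5)
[1] "0111"  (len 4)
[2] "111"  (len 3)
[3] "111011"  (len 6)
[4] "110111"  (len 6)
[5] "101111011"  (len 9)
[6] "011110111"  (len 9)
[7] "11110111"  (len 8)
[8] "11101111"  (len 8)
[9] "11011111011"  (len 11)
[10] "10111110111"  (len 11)
[11] "01111101111011"  (len 14)
[12] "1111101111011"  (len 13)
[13] "1111011110111011"  (len 16)
[14] "1110111101110111"  (len 16)
[15] "1101111011101111011"  (len 19)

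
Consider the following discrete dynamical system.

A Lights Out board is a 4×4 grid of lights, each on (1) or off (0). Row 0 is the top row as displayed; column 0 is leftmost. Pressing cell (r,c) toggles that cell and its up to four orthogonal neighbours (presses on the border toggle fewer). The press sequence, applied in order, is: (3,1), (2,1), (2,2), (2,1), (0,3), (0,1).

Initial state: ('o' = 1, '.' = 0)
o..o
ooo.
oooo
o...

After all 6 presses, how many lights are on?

0) o..o
ooo.
oooo
o...
1) o..o
ooo.
o.oo
.oo.
2) o..o
o.o.
.o.o
..o.
3) o..o
o...
..o.
....
4) o..o
oo..
oo..
.o..
5) o.o.
oo.o
oo..
.o..
6) .o..
o..o
oo..
.o..

6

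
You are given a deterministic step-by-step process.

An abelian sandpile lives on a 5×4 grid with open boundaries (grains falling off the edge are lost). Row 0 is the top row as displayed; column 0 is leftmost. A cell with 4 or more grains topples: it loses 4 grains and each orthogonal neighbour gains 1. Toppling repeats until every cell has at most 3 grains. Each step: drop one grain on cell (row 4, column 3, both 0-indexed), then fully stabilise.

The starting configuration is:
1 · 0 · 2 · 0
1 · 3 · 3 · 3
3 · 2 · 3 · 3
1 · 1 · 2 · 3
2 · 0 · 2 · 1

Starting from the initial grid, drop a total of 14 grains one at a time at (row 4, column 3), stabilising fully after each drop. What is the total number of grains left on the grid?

0) 1 · 0 · 2 · 0
1 · 3 · 3 · 3
3 · 2 · 3 · 3
1 · 1 · 2 · 3
2 · 0 · 2 · 1
1) 1 · 0 · 2 · 0
1 · 3 · 3 · 3
3 · 2 · 3 · 3
1 · 1 · 2 · 3
2 · 0 · 2 · 2
2) 1 · 0 · 2 · 0
1 · 3 · 3 · 3
3 · 2 · 3 · 3
1 · 1 · 2 · 3
2 · 0 · 2 · 3
3) 1 · 1 · 3 · 1
3 · 1 · 2 · 1
0 · 1 · 3 · 2
2 · 3 · 1 · 2
2 · 1 · 0 · 2
4) 1 · 1 · 3 · 1
3 · 1 · 2 · 1
0 · 1 · 3 · 2
2 · 3 · 1 · 2
2 · 1 · 0 · 3
5) 1 · 1 · 3 · 1
3 · 1 · 2 · 1
0 · 1 · 3 · 2
2 · 3 · 1 · 3
2 · 1 · 1 · 0
6) 1 · 1 · 3 · 1
3 · 1 · 2 · 1
0 · 1 · 3 · 2
2 · 3 · 1 · 3
2 · 1 · 1 · 1
7) 1 · 1 · 3 · 1
3 · 1 · 2 · 1
0 · 1 · 3 · 2
2 · 3 · 1 · 3
2 · 1 · 1 · 2
8) 1 · 1 · 3 · 1
3 · 1 · 2 · 1
0 · 1 · 3 · 2
2 · 3 · 1 · 3
2 · 1 · 1 · 3
9) 1 · 1 · 3 · 1
3 · 1 · 2 · 1
0 · 1 · 3 · 3
2 · 3 · 2 · 0
2 · 1 · 2 · 1
10) 1 · 1 · 3 · 1
3 · 1 · 2 · 1
0 · 1 · 3 · 3
2 · 3 · 2 · 0
2 · 1 · 2 · 2
11) 1 · 1 · 3 · 1
3 · 1 · 2 · 1
0 · 1 · 3 · 3
2 · 3 · 2 · 0
2 · 1 · 2 · 3
12) 1 · 1 · 3 · 1
3 · 1 · 2 · 1
0 · 1 · 3 · 3
2 · 3 · 2 · 1
2 · 1 · 3 · 0
13) 1 · 1 · 3 · 1
3 · 1 · 2 · 1
0 · 1 · 3 · 3
2 · 3 · 2 · 1
2 · 1 · 3 · 1
14) 1 · 1 · 3 · 1
3 · 1 · 2 · 1
0 · 1 · 3 · 3
2 · 3 · 2 · 1
2 · 1 · 3 · 2

36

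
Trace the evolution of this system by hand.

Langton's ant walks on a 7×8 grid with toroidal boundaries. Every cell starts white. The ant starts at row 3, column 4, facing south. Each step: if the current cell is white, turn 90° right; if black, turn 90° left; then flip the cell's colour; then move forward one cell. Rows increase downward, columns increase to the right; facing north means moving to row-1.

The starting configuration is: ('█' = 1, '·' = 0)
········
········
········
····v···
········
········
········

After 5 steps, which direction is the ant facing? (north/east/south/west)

step 0: ········
········
········
····v···
········
········
········
step 1: ········
········
········
···<█···
········
········
········
step 2: ········
········
···^····
···██···
········
········
········
step 3: ········
········
···█>···
···██···
········
········
········
step 4: ········
········
···██···
···█v···
········
········
········
step 5: ········
········
···██···
···█·>··
········
········
········

east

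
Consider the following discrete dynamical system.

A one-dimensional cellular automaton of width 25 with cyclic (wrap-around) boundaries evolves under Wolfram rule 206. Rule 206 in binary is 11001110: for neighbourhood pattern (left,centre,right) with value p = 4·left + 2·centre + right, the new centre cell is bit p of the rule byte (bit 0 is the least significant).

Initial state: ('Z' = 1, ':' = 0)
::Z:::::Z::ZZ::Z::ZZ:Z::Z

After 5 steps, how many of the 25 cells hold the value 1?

18

[0] ::Z:::::Z::ZZ::Z::ZZ:Z::Z
[1] :ZZ::::ZZ:ZZZ:ZZ:ZZZ:Z:ZZ
[2] :ZZ:::ZZZ:ZZZ:ZZ:ZZZ:Z:ZZ
[3] :ZZ::ZZZZ:ZZZ:ZZ:ZZZ:Z:ZZ
[4] :ZZ:ZZZZZ:ZZZ:ZZ:ZZZ:Z:ZZ
[5] :ZZ:ZZZZZ:ZZZ:ZZ:ZZZ:Z:ZZ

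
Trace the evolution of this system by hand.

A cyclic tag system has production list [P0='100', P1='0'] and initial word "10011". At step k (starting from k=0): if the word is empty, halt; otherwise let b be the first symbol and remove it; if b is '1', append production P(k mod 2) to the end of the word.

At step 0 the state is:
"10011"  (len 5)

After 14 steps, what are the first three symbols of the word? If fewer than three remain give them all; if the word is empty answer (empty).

t=0: "10011"  (len 5)
t=1: "0011100"  (len 7)
t=2: "011100"  (len 6)
t=3: "11100"  (len 5)
t=4: "11000"  (len 5)
t=5: "1000100"  (len 7)
t=6: "0001000"  (len 7)
t=7: "001000"  (len 6)
t=8: "01000"  (len 5)
t=9: "1000"  (len 4)
t=10: "0000"  (len 4)
t=11: "000"  (len 3)
t=12: "00"  (len 2)
t=13: "0"  (len 1)
t=14: (halted — word empty)

(empty)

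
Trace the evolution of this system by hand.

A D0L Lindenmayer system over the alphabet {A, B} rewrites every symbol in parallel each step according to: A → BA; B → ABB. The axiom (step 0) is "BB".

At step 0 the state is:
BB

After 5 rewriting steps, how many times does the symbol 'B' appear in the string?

0) BB
1) ABBABB
2) BAABBABBBAABBABB
3) ABBBABAABBABBBAABBABBABBBABAABBABBBAABBABB
4) BAABBABBABBBAABBBABAABBABBBAABBABBABBBABAABBABBBAABBABBBAABBABBABBBAABBBABAABBABBBAABBABBABBBABAABBABBBAABBABB
5) ABBBABAABBABBBAABBABBBAABBABBABBBABAABBABBABBBAABBBABAABBA…ABBBAABBABBABBBAABBBABAABBABBBAABBABBABBBABAABBABBBAABBABB  (len 288)

178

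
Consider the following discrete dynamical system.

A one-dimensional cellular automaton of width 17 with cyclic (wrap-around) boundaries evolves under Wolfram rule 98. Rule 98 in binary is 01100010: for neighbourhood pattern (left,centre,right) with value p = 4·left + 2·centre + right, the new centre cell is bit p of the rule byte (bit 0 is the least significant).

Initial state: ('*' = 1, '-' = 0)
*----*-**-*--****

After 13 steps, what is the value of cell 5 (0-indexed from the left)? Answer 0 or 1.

k=0  *----*-**-*--****
k=1  *---*-*-**--*----
k=2  ---*-*-*-*-*----*
k=3  --*-*-*-*-*----*-
k=4  -*-*-*-*-*----*--
k=5  *-*-*-*-*----*---
k=6  -*-*-*-*----*---*
k=7  *-*-*-*----*---*-
k=8  -*-*-*----*---*-*
k=9  *-*-*----*---*-*-
k=10  -*-*----*---*-*-*
k=11  *-*----*---*-*-*-
k=12  -*----*---*-*-*-*
k=13  *----*---*-*-*-*-

1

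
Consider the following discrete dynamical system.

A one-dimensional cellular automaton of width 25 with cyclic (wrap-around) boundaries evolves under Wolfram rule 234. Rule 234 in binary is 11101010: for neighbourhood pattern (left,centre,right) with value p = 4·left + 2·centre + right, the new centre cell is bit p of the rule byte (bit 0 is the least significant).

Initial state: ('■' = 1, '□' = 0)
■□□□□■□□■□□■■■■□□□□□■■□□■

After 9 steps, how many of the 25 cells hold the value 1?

gen 0: ■□□□□■□□■□□■■■■□□□□□■■□□■
gen 1: ■□□□■□□■□□■■■■■□□□□■■■□■■
gen 2: ■□□■□□■□□■■■■■■□□□■■■■■■■
gen 3: ■□■□□■□□■■■■■■■□□■■■■■■■■
gen 4: ■■□□■□□■■■■■■■■□■■■■■■■■■
gen 5: ■■□■□□■■■■■■■■■■■■■■■■■■■
gen 6: ■■■□□■■■■■■■■■■■■■■■■■■■■
gen 7: ■■■□■■■■■■■■■■■■■■■■■■■■■
gen 8: ■■■■■■■■■■■■■■■■■■■■■■■■■
gen 9: ■■■■■■■■■■■■■■■■■■■■■■■■■

25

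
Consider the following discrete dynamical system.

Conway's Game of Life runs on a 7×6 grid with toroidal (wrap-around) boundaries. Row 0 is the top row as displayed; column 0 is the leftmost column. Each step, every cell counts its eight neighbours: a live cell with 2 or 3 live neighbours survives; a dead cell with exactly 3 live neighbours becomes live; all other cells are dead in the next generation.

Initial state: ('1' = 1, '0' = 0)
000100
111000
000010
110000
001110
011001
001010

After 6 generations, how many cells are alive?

18

step 0: 000100
111000
000010
110000
001110
011001
001010
step 1: 000100
011100
001001
011011
000111
010001
011010
step 2: 000010
010110
000001
011000
010100
010001
111110
step 3: 100000
000111
110110
111000
010000
000001
111110
step 4: 100000
011100
000000
000101
011000
000111
111110
step 5: 100011
011000
000110
001000
101001
000001
111000
step 6: 000101
111000
010100
011011
110001
001001
010010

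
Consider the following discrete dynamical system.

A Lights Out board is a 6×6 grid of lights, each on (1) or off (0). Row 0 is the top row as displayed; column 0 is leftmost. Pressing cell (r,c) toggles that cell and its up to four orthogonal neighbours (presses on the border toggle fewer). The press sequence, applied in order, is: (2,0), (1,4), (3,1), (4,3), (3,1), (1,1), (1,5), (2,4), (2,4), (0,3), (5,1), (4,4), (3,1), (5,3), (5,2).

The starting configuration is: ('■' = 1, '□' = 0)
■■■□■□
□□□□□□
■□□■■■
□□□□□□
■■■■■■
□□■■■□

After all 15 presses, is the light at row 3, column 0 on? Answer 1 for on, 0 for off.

0

0) ■■■□■□
□□□□□□
■□□■■■
□□□□□□
■■■■■■
□□■■■□
1) ■■■□■□
■□□□□□
□■□■■■
■□□□□□
■■■■■■
□□■■■□
2) ■■■□□□
■□□■■■
□■□■□■
■□□□□□
■■■■■■
□□■■■□
3) ■■■□□□
■□□■■■
□□□■□■
□■■□□□
■□■■■■
□□■■■□
4) ■■■□□□
■□□■■■
□□□■□■
□■■■□□
■□□□□■
□□■□■□
5) ■■■□□□
■□□■■■
□■□■□■
■□□■□□
■■□□□■
□□■□■□
6) ■□■□□□
□■■■■■
□□□■□■
■□□■□□
■■□□□■
□□■□■□
7) ■□■□□■
□■■■□□
□□□■□□
■□□■□□
■■□□□■
□□■□■□
8) ■□■□□■
□■■■■□
□□□□■■
■□□■■□
■■□□□■
□□■□■□
9) ■□■□□■
□■■■□□
□□□■□□
■□□■□□
■■□□□■
□□■□■□
10) ■□□■■■
□■■□□□
□□□■□□
■□□■□□
■■□□□■
□□■□■□
11) ■□□■■■
□■■□□□
□□□■□□
■□□■□□
■□□□□■
■■□□■□
12) ■□□■■■
□■■□□□
□□□■□□
■□□■■□
■□□■■□
■■□□□□
13) ■□□■■■
□■■□□□
□■□■□□
□■■■■□
■■□■■□
■■□□□□
14) ■□□■■■
□■■□□□
□■□■□□
□■■■■□
■■□□■□
■■■■■□
15) ■□□■■■
□■■□□□
□■□■□□
□■■■■□
■■■□■□
■□□□■□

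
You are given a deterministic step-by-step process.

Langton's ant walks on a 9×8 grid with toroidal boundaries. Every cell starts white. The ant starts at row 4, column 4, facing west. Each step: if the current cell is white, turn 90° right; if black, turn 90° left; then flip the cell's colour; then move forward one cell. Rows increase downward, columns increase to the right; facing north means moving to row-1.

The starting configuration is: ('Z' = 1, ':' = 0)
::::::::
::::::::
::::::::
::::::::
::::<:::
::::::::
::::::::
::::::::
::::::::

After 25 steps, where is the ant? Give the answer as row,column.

5,6

gen 0: ::::::::
::::::::
::::::::
::::::::
::::<:::
::::::::
::::::::
::::::::
::::::::
gen 1: ::::::::
::::::::
::::::::
::::^:::
::::Z:::
::::::::
::::::::
::::::::
::::::::
gen 2: ::::::::
::::::::
::::::::
::::Z>::
::::Z:::
::::::::
::::::::
::::::::
::::::::
gen 3: ::::::::
::::::::
::::::::
::::ZZ::
::::Zv::
::::::::
::::::::
::::::::
::::::::
gen 4: ::::::::
::::::::
::::::::
::::ZZ::
::::<Z::
::::::::
::::::::
::::::::
::::::::
gen 5: ::::::::
::::::::
::::::::
::::ZZ::
:::::Z::
::::v:::
::::::::
::::::::
::::::::
gen 6: ::::::::
::::::::
::::::::
::::ZZ::
:::::Z::
:::<Z:::
::::::::
::::::::
::::::::
gen 7: ::::::::
::::::::
::::::::
::::ZZ::
:::^:Z::
:::ZZ:::
::::::::
::::::::
::::::::
gen 8: ::::::::
::::::::
::::::::
::::ZZ::
:::Z>Z::
:::ZZ:::
::::::::
::::::::
::::::::
gen 9: ::::::::
::::::::
::::::::
::::ZZ::
:::ZZZ::
:::Zv:::
::::::::
::::::::
::::::::
gen 10: ::::::::
::::::::
::::::::
::::ZZ::
:::ZZZ::
:::Z:>::
::::::::
::::::::
::::::::
gen 11: ::::::::
::::::::
::::::::
::::ZZ::
:::ZZZ::
:::Z:Z::
:::::v::
::::::::
::::::::
gen 12: ::::::::
::::::::
::::::::
::::ZZ::
:::ZZZ::
:::Z:Z::
::::<Z::
::::::::
::::::::
gen 13: ::::::::
::::::::
::::::::
::::ZZ::
:::ZZZ::
:::Z^Z::
::::ZZ::
::::::::
::::::::
gen 14: ::::::::
::::::::
::::::::
::::ZZ::
:::ZZZ::
:::ZZ>::
::::ZZ::
::::::::
::::::::
gen 15: ::::::::
::::::::
::::::::
::::ZZ::
:::ZZ^::
:::ZZ:::
::::ZZ::
::::::::
::::::::
gen 16: ::::::::
::::::::
::::::::
::::ZZ::
:::Z<:::
:::ZZ:::
::::ZZ::
::::::::
::::::::
gen 17: ::::::::
::::::::
::::::::
::::ZZ::
:::Z::::
:::Zv:::
::::ZZ::
::::::::
::::::::
gen 18: ::::::::
::::::::
::::::::
::::ZZ::
:::Z::::
:::Z:>::
::::ZZ::
::::::::
::::::::
gen 19: ::::::::
::::::::
::::::::
::::ZZ::
:::Z::::
:::Z:Z::
::::Zv::
::::::::
::::::::
gen 20: ::::::::
::::::::
::::::::
::::ZZ::
:::Z::::
:::Z:Z::
::::Z:>:
::::::::
::::::::
gen 21: ::::::::
::::::::
::::::::
::::ZZ::
:::Z::::
:::Z:Z::
::::Z:Z:
::::::v:
::::::::
gen 22: ::::::::
::::::::
::::::::
::::ZZ::
:::Z::::
:::Z:Z::
::::Z:Z:
:::::<Z:
::::::::
gen 23: ::::::::
::::::::
::::::::
::::ZZ::
:::Z::::
:::Z:Z::
::::Z^Z:
:::::ZZ:
::::::::
gen 24: ::::::::
::::::::
::::::::
::::ZZ::
:::Z::::
:::Z:Z::
::::ZZ>:
:::::ZZ:
::::::::
gen 25: ::::::::
::::::::
::::::::
::::ZZ::
:::Z::::
:::Z:Z^:
::::ZZ::
:::::ZZ:
::::::::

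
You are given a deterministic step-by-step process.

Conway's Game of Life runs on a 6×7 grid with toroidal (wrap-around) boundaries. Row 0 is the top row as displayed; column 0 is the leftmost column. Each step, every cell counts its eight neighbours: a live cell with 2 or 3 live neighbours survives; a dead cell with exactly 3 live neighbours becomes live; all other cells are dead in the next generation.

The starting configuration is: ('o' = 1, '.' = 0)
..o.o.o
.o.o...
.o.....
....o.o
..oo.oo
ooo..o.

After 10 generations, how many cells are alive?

k=0  ..o.o.o
.o.o...
.o.....
....o.o
..oo.oo
ooo..o.
k=1  ....ooo
oo.o...
o.o....
o.ooo.o
..oo...
o......
k=2  .o..ooo
oooooo.
....o..
o...o.o
o.o.o.o
...oooo
k=3  .o.....
ooo....
..o....
oo..o.o
.o.....
.oo....
k=4  .......
o.o....
..oo..o
ooo....
.......
ooo....
k=5  o.o....
.ooo...
...o..o
oooo...
.......
.o.....
k=6  o..o...
oo.o...
....o..
oooo...
o......
.o.....
k=7  o......
ooooo..
....o..
oooo...
o......
oo.....
k=8  ...o..o
ooooo..
....o..
oooo...
......o
oo....o
k=9  ...oooo
ooo.oo.
....o..
oooo...
......o
.....oo
k=10  .ooo...
ooo....
....ooo
oooo...
.oo..oo
o......

18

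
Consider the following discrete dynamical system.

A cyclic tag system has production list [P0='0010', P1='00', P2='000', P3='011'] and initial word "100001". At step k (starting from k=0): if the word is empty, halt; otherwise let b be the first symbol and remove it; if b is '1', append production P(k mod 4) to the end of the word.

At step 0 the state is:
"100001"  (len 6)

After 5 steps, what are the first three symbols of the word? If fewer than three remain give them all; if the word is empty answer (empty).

k=0  "100001"  (len 6)
k=1  "000010010"  (len 9)
k=2  "00010010"  (len 8)
k=3  "0010010"  (len 7)
k=4  "010010"  (len 6)
k=5  "10010"  (len 5)

100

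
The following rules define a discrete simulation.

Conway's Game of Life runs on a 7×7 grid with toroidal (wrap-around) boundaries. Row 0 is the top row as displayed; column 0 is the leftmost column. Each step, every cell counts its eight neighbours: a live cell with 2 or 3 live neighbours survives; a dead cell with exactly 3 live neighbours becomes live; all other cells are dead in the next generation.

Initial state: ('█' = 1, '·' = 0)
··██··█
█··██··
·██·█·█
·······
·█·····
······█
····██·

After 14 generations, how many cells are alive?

0) ··██··█
█··██··
·██·█·█
·······
·█·····
······█
····██·
1) ··█···█
█···█·█
███·██·
███····
·······
·····█·
···████
2) ·······
··█·█··
··█·██·
█·██··█
·█·····
·····██
···██·█
3) ····██·
····██·
··█·███
█·█████
·██··█·
█···███
····█·█
4) ···█··█
·······
███····
█······
··█····
██·██··
█··█···
5) ·······
███····
██·····
█·█····
█·██···
██·██··
██·█··█
6) ······█
█·█····
······█
█·██··█
█···█·█
····█··
·█·██·█
7) ·███·██
█·····█
··██··█
·█·█···
██··█·█
····█·█
█··██··
8) ·███·█·
····█··
·███··█
·█·████
·████·█
·█··█·█
██·····
9) █████··
█···██·
·█····█
······█
·█····█
····█·█
···████
10) ███····
····██·
······█
·····██
······█
···██·█
·█····█
11) ███··██
██···██
····█·█
█····██
█···█·█
······█
·█·█·██
12) ·······
··█·█··
·█··█··
····█··
·······
····█··
·█··█··
13) ···█···
···█···
····██·
·······
·······
·······
·······
14) ·······
···█···
····█··
·······
·······
·······
·······

2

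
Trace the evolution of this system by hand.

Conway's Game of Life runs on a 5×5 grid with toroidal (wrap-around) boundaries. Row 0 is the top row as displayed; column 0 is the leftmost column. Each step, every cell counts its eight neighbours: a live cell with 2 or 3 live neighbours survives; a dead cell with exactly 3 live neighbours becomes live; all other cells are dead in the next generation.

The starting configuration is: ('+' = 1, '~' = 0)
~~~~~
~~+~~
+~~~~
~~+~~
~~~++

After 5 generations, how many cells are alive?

k=0  ~~~~~
~~+~~
+~~~~
~~+~~
~~~++
k=1  ~~~+~
~~~~~
~+~~~
~~~++
~~~+~
k=2  ~~~~~
~~~~~
~~~~~
~~+++
~~++~
k=3  ~~~~~
~~~~~
~~~+~
~~+~+
~~+~+
k=4  ~~~~~
~~~~~
~~~+~
~~+~+
~~~~~
k=5  ~~~~~
~~~~~
~~~+~
~~~+~
~~~~~

2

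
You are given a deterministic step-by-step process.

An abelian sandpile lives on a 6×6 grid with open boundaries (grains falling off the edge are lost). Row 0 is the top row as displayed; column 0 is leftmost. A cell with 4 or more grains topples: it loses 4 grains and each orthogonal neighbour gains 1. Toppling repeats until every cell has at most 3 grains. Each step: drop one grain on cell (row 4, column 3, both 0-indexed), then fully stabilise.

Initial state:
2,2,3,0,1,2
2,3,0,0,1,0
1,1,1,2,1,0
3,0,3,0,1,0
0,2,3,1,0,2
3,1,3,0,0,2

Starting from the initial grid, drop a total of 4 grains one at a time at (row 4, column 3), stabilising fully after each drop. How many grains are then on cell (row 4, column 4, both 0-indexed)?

0) 2,2,3,0,1,2
2,3,0,0,1,0
1,1,1,2,1,0
3,0,3,0,1,0
0,2,3,1,0,2
3,1,3,0,0,2
1) 2,2,3,0,1,2
2,3,0,0,1,0
1,1,1,2,1,0
3,0,3,0,1,0
0,2,3,2,0,2
3,1,3,0,0,2
2) 2,2,3,0,1,2
2,3,0,0,1,0
1,1,1,2,1,0
3,0,3,0,1,0
0,2,3,3,0,2
3,1,3,0,0,2
3) 2,2,3,0,1,2
2,3,0,0,1,0
1,1,2,2,1,0
3,1,0,2,1,0
0,3,2,1,1,2
3,2,0,2,0,2
4) 2,2,3,0,1,2
2,3,0,0,1,0
1,1,2,2,1,0
3,1,0,2,1,0
0,3,2,2,1,2
3,2,0,2,0,2

1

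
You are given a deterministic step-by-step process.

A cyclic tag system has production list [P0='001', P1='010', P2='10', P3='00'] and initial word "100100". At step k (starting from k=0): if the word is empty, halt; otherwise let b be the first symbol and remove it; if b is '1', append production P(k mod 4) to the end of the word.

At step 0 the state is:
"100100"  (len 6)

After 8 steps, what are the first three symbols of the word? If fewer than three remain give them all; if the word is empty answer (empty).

t=0: "100100"  (len 6)
t=1: "00100001"  (len 8)
t=2: "0100001"  (len 7)
t=3: "100001"  (len 6)
t=4: "0000100"  (len 7)
t=5: "000100"  (len 6)
t=6: "00100"  (len 5)
t=7: "0100"  (len 4)
t=8: "100"  (len 3)

100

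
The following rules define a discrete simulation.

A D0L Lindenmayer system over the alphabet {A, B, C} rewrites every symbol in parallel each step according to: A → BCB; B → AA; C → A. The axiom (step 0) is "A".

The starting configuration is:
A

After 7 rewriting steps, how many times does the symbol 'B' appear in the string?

250

step 0: A
step 1: BCB
step 2: AAAAA
step 3: BCBBCBBCBBCBBCB
step 4: AAAAAAAAAAAAAAAAAAAAAAAAA
step 5: BCBBCBBCBBCBBCBBCBBCBBCBBCBBCBBCBBCBBCBBCBBCBBCBBCBBCBBCBBCBBCBBCBBCBBCBBCB
step 6: AAAAAAAAAAAAAAAAAAAAAAAAAAAAAAAAAAAAAAAAAAAAAAAAAAAAAAAAAA…AAAAAAAAAAAAAAAAAAAAAAAAAAAAAAAAAAAAAAAAAAAAAAAAAAAAAAAAAA  (len 125)
step 7: BCBBCBBCBBCBBCBBCBBCBBCBBCBBCBBCBBCBBCBBCBBCBBCBBCBBCBBCBB…BBCBBCBBCBBCBBCBBCBBCBBCBBCBBCBBCBBCBBCBBCBBCBBCBBCBBCBBCB  (len 375)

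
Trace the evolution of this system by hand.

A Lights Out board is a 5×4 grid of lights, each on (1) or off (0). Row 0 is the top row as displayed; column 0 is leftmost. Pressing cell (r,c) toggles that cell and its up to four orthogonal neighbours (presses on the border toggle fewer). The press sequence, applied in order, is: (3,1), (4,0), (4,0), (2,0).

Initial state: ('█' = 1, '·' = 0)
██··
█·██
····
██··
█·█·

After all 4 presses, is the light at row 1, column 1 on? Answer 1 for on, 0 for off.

0) ██··
█·██
····
██··
█·█·
1) ██··
█·██
·█··
··█·
███·
2) ██··
█·██
·█··
█·█·
··█·
3) ██··
█·██
·█··
··█·
███·
4) ██··
··██
█···
█·█·
███·

0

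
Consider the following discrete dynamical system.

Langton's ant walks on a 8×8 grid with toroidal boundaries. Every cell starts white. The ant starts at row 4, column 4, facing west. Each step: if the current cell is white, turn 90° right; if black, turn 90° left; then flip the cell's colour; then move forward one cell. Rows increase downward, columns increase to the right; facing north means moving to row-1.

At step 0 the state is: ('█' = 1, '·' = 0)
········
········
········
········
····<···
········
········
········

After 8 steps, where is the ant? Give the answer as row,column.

[0] ········
········
········
········
····<···
········
········
········
[1] ········
········
········
····^···
····█···
········
········
········
[2] ········
········
········
····█>··
····█···
········
········
········
[3] ········
········
········
····██··
····█v··
········
········
········
[4] ········
········
········
····██··
····<█··
········
········
········
[5] ········
········
········
····██··
·····█··
····v···
········
········
[6] ········
········
········
····██··
·····█··
···<█···
········
········
[7] ········
········
········
····██··
···^·█··
···██···
········
········
[8] ········
········
········
····██··
···█>█··
···██···
········
········

4,4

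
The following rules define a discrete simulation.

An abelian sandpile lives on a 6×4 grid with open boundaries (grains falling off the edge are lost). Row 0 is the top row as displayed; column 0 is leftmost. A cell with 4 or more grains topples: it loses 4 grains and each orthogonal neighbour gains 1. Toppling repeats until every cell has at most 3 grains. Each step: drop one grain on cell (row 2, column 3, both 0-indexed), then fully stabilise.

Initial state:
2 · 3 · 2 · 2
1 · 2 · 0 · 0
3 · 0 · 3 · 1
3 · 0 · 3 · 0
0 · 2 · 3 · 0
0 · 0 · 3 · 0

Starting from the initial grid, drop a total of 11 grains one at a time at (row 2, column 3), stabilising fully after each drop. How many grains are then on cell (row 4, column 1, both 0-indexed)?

t=0: 2 · 3 · 2 · 2
1 · 2 · 0 · 0
3 · 0 · 3 · 1
3 · 0 · 3 · 0
0 · 2 · 3 · 0
0 · 0 · 3 · 0
t=1: 2 · 3 · 2 · 2
1 · 2 · 0 · 0
3 · 0 · 3 · 2
3 · 0 · 3 · 0
0 · 2 · 3 · 0
0 · 0 · 3 · 0
t=2: 2 · 3 · 2 · 2
1 · 2 · 0 · 0
3 · 0 · 3 · 3
3 · 0 · 3 · 0
0 · 2 · 3 · 0
0 · 0 · 3 · 0
t=3: 2 · 3 · 2 · 2
1 · 2 · 1 · 1
3 · 1 · 1 · 1
3 · 1 · 1 · 2
0 · 3 · 1 · 1
0 · 1 · 0 · 1
t=4: 2 · 3 · 2 · 2
1 · 2 · 1 · 1
3 · 1 · 1 · 2
3 · 1 · 1 · 2
0 · 3 · 1 · 1
0 · 1 · 0 · 1
t=5: 2 · 3 · 2 · 2
1 · 2 · 1 · 1
3 · 1 · 1 · 3
3 · 1 · 1 · 2
0 · 3 · 1 · 1
0 · 1 · 0 · 1
t=6: 2 · 3 · 2 · 2
1 · 2 · 1 · 2
3 · 1 · 2 · 0
3 · 1 · 1 · 3
0 · 3 · 1 · 1
0 · 1 · 0 · 1
t=7: 2 · 3 · 2 · 2
1 · 2 · 1 · 2
3 · 1 · 2 · 1
3 · 1 · 1 · 3
0 · 3 · 1 · 1
0 · 1 · 0 · 1
t=8: 2 · 3 · 2 · 2
1 · 2 · 1 · 2
3 · 1 · 2 · 2
3 · 1 · 1 · 3
0 · 3 · 1 · 1
0 · 1 · 0 · 1
t=9: 2 · 3 · 2 · 2
1 · 2 · 1 · 2
3 · 1 · 2 · 3
3 · 1 · 1 · 3
0 · 3 · 1 · 1
0 · 1 · 0 · 1
t=10: 2 · 3 · 2 · 2
1 · 2 · 1 · 3
3 · 1 · 3 · 1
3 · 1 · 2 · 0
0 · 3 · 1 · 2
0 · 1 · 0 · 1
t=11: 2 · 3 · 2 · 2
1 · 2 · 1 · 3
3 · 1 · 3 · 2
3 · 1 · 2 · 0
0 · 3 · 1 · 2
0 · 1 · 0 · 1

3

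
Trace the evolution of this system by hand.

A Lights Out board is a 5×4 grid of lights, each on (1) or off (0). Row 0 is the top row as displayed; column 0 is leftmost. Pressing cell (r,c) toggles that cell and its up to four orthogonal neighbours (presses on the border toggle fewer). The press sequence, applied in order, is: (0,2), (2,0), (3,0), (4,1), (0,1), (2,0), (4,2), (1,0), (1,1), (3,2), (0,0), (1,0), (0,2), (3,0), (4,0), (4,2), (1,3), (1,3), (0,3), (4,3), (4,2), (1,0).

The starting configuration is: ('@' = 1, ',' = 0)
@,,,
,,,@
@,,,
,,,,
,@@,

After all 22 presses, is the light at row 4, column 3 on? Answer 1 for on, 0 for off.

k=0  @,,,
,,,@
@,,,
,,,,
,@@,
k=1  @@@@
,,@@
@,,,
,,,,
,@@,
k=2  @@@@
@,@@
,@,,
@,,,
,@@,
k=3  @@@@
@,@@
@@,,
,@,,
@@@,
k=4  @@@@
@,@@
@@,,
,,,,
,,,,
k=5  ,,,@
@@@@
@@,,
,,,,
,,,,
k=6  ,,,@
,@@@
,,,,
@,,,
,,,,
k=7  ,,,@
,@@@
,,,,
@,@,
,@@@
k=8  @,,@
@,@@
@,,,
@,@,
,@@@
k=9  @@,@
,@,@
@@,,
@,@,
,@@@
k=10  @@,@
,@,@
@@@,
@@,@
,@,@
k=11  ,,,@
@@,@
@@@,
@@,@
,@,@
k=12  @,,@
,,,@
,@@,
@@,@
,@,@
k=13  @@@,
,,@@
,@@,
@@,@
,@,@
k=14  @@@,
,,@@
@@@,
,,,@
@@,@
k=15  @@@,
,,@@
@@@,
@,,@
,,,@
k=16  @@@,
,,@@
@@@,
@,@@
,@@,
k=17  @@@@
,,,,
@@@@
@,@@
,@@,
k=18  @@@,
,,@@
@@@,
@,@@
,@@,
k=19  @@,@
,,@,
@@@,
@,@@
,@@,
k=20  @@,@
,,@,
@@@,
@,@,
,@,@
k=21  @@,@
,,@,
@@@,
@,,,
,,@,
k=22  ,@,@
@@@,
,@@,
@,,,
,,@,

0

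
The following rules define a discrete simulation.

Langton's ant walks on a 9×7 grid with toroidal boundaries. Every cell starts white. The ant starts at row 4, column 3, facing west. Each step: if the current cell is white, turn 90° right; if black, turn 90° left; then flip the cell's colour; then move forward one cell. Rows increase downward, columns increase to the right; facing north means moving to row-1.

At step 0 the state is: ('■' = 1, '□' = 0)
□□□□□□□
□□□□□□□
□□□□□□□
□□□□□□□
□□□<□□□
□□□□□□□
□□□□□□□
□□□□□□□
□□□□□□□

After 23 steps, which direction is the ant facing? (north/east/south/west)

north

[0] □□□□□□□
□□□□□□□
□□□□□□□
□□□□□□□
□□□<□□□
□□□□□□□
□□□□□□□
□□□□□□□
□□□□□□□
[1] □□□□□□□
□□□□□□□
□□□□□□□
□□□^□□□
□□□■□□□
□□□□□□□
□□□□□□□
□□□□□□□
□□□□□□□
[2] □□□□□□□
□□□□□□□
□□□□□□□
□□□■>□□
□□□■□□□
□□□□□□□
□□□□□□□
□□□□□□□
□□□□□□□
[3] □□□□□□□
□□□□□□□
□□□□□□□
□□□■■□□
□□□■v□□
□□□□□□□
□□□□□□□
□□□□□□□
□□□□□□□
[4] □□□□□□□
□□□□□□□
□□□□□□□
□□□■■□□
□□□<■□□
□□□□□□□
□□□□□□□
□□□□□□□
□□□□□□□
[5] □□□□□□□
□□□□□□□
□□□□□□□
□□□■■□□
□□□□■□□
□□□v□□□
□□□□□□□
□□□□□□□
□□□□□□□
[6] □□□□□□□
□□□□□□□
□□□□□□□
□□□■■□□
□□□□■□□
□□<■□□□
□□□□□□□
□□□□□□□
□□□□□□□
[7] □□□□□□□
□□□□□□□
□□□□□□□
□□□■■□□
□□^□■□□
□□■■□□□
□□□□□□□
□□□□□□□
□□□□□□□
[8] □□□□□□□
□□□□□□□
□□□□□□□
□□□■■□□
□□■>■□□
□□■■□□□
□□□□□□□
□□□□□□□
□□□□□□□
[9] □□□□□□□
□□□□□□□
□□□□□□□
□□□■■□□
□□■■■□□
□□■v□□□
□□□□□□□
□□□□□□□
□□□□□□□
[10] □□□□□□□
□□□□□□□
□□□□□□□
□□□■■□□
□□■■■□□
□□■□>□□
□□□□□□□
□□□□□□□
□□□□□□□
[11] □□□□□□□
□□□□□□□
□□□□□□□
□□□■■□□
□□■■■□□
□□■□■□□
□□□□v□□
□□□□□□□
□□□□□□□
[12] □□□□□□□
□□□□□□□
□□□□□□□
□□□■■□□
□□■■■□□
□□■□■□□
□□□<■□□
□□□□□□□
□□□□□□□
[13] □□□□□□□
□□□□□□□
□□□□□□□
□□□■■□□
□□■■■□□
□□■^■□□
□□□■■□□
□□□□□□□
□□□□□□□
[14] □□□□□□□
□□□□□□□
□□□□□□□
□□□■■□□
□□■■■□□
□□■■>□□
□□□■■□□
□□□□□□□
□□□□□□□
[15] □□□□□□□
□□□□□□□
□□□□□□□
□□□■■□□
□□■■^□□
□□■■□□□
□□□■■□□
□□□□□□□
□□□□□□□
[16] □□□□□□□
□□□□□□□
□□□□□□□
□□□■■□□
□□■<□□□
□□■■□□□
□□□■■□□
□□□□□□□
□□□□□□□
[17] □□□□□□□
□□□□□□□
□□□□□□□
□□□■■□□
□□■□□□□
□□■v□□□
□□□■■□□
□□□□□□□
□□□□□□□
[18] □□□□□□□
□□□□□□□
□□□□□□□
□□□■■□□
□□■□□□□
□□■□>□□
□□□■■□□
□□□□□□□
□□□□□□□
[19] □□□□□□□
□□□□□□□
□□□□□□□
□□□■■□□
□□■□□□□
□□■□■□□
□□□■v□□
□□□□□□□
□□□□□□□
[20] □□□□□□□
□□□□□□□
□□□□□□□
□□□■■□□
□□■□□□□
□□■□■□□
□□□■□>□
□□□□□□□
□□□□□□□
[21] □□□□□□□
□□□□□□□
□□□□□□□
□□□■■□□
□□■□□□□
□□■□■□□
□□□■□■□
□□□□□v□
□□□□□□□
[22] □□□□□□□
□□□□□□□
□□□□□□□
□□□■■□□
□□■□□□□
□□■□■□□
□□□■□■□
□□□□<■□
□□□□□□□
[23] □□□□□□□
□□□□□□□
□□□□□□□
□□□■■□□
□□■□□□□
□□■□■□□
□□□■^■□
□□□□■■□
□□□□□□□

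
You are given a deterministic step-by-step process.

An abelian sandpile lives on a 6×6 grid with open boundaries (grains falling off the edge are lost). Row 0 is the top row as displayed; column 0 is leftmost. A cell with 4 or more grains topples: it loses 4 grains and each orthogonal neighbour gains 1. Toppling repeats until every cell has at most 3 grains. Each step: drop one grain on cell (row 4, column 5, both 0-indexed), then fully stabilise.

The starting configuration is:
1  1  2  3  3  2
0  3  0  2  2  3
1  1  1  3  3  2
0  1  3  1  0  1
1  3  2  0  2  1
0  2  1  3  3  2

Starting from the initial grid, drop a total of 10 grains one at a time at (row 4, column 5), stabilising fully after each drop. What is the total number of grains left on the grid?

61

gen 0: 1  1  2  3  3  2
0  3  0  2  2  3
1  1  1  3  3  2
0  1  3  1  0  1
1  3  2  0  2  1
0  2  1  3  3  2
gen 1: 1  1  2  3  3  2
0  3  0  2  2  3
1  1  1  3  3  2
0  1  3  1  0  1
1  3  2  0  2  2
0  2  1  3  3  2
gen 2: 1  1  2  3  3  2
0  3  0  2  2  3
1  1  1  3  3  2
0  1  3  1  0  1
1  3  2  0  2  3
0  2  1  3  3  2
gen 3: 1  1  2  3  3  2
0  3  0  2  2  3
1  1  1  3  3  2
0  1  3  1  0  2
1  3  2  0  3  0
0  2  1  3  3  3
gen 4: 1  1  2  3  3  2
0  3  0  2  2  3
1  1  1  3  3  2
0  1  3  1  0  2
1  3  2  0  3  1
0  2  1  3  3  3
gen 5: 1  1  2  3  3  2
0  3  0  2  2  3
1  1  1  3  3  2
0  1  3  1  0  2
1  3  2  0  3  2
0  2  1  3  3  3
gen 6: 1  1  2  3  3  2
0  3  0  2  2  3
1  1  1  3  3  2
0  1  3  1  0  2
1  3  2  0  3  3
0  2  1  3  3  3
gen 7: 1  1  2  3  3  2
0  3  0  2  2  3
1  1  1  3  3  2
0  1  3  1  1  3
1  3  2  2  1  2
0  2  2  0  2  1
gen 8: 1  1  2  3  3  2
0  3  0  2  2  3
1  1  1  3  3  2
0  1  3  1  1  3
1  3  2  2  1  3
0  2  2  0  2  1
gen 9: 1  1  2  3  3  2
0  3  0  2  2  3
1  1  1  3  3  3
0  1  3  1  2  0
1  3  2  2  2  1
0  2  2  0  2  2
gen 10: 1  1  2  3  3  2
0  3  0  2  2  3
1  1  1  3  3  3
0  1  3  1  2  0
1  3  2  2  2  2
0  2  2  0  2  2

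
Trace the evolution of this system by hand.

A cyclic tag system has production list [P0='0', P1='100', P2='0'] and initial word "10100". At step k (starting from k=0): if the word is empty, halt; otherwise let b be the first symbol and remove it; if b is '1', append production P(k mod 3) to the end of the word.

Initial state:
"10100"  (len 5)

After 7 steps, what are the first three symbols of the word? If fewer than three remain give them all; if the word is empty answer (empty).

(empty)

[0] "10100"  (len 5)
[1] "01000"  (len 5)
[2] "1000"  (len 4)
[3] "0000"  (len 4)
[4] "000"  (len 3)
[5] "00"  (len 2)
[6] "0"  (len 1)
[7] (halted — word empty)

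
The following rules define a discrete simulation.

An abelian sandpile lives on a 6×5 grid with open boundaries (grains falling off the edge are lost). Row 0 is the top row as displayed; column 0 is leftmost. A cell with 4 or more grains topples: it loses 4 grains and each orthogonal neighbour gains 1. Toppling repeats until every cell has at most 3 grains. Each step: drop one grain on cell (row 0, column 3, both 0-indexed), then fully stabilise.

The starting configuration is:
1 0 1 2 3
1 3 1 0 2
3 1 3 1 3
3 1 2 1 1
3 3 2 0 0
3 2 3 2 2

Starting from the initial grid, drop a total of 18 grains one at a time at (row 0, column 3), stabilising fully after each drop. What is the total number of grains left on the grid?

58

k=0  1 0 1 2 3
1 3 1 0 2
3 1 3 1 3
3 1 2 1 1
3 3 2 0 0
3 2 3 2 2
k=1  1 0 1 3 3
1 3 1 0 2
3 1 3 1 3
3 1 2 1 1
3 3 2 0 0
3 2 3 2 2
k=2  1 0 2 1 0
1 3 1 1 3
3 1 3 1 3
3 1 2 1 1
3 3 2 0 0
3 2 3 2 2
k=3  1 0 2 2 0
1 3 1 1 3
3 1 3 1 3
3 1 2 1 1
3 3 2 0 0
3 2 3 2 2
k=4  1 0 2 3 0
1 3 1 1 3
3 1 3 1 3
3 1 2 1 1
3 3 2 0 0
3 2 3 2 2
k=5  1 0 3 0 1
1 3 1 2 3
3 1 3 1 3
3 1 2 1 1
3 3 2 0 0
3 2 3 2 2
k=6  1 0 3 1 1
1 3 1 2 3
3 1 3 1 3
3 1 2 1 1
3 3 2 0 0
3 2 3 2 2
k=7  1 0 3 2 1
1 3 1 2 3
3 1 3 1 3
3 1 2 1 1
3 3 2 0 0
3 2 3 2 2
k=8  1 0 3 3 1
1 3 1 2 3
3 1 3 1 3
3 1 2 1 1
3 3 2 0 0
3 2 3 2 2
k=9  1 1 0 1 2
1 3 2 3 3
3 1 3 1 3
3 1 2 1 1
3 3 2 0 0
3 2 3 2 2
k=10  1 1 0 2 2
1 3 2 3 3
3 1 3 1 3
3 1 2 1 1
3 3 2 0 0
3 2 3 2 2
k=11  1 1 0 3 2
1 3 2 3 3
3 1 3 1 3
3 1 2 1 1
3 3 2 0 0
3 2 3 2 2
k=12  1 1 1 2 0
1 3 3 1 2
3 1 3 3 0
3 1 2 1 2
3 3 2 0 0
3 2 3 2 2
k=13  1 1 1 3 0
1 3 3 1 2
3 1 3 3 0
3 1 2 1 2
3 3 2 0 0
3 2 3 2 2
k=14  1 1 2 0 1
1 3 3 2 2
3 1 3 3 0
3 1 2 1 2
3 3 2 0 0
3 2 3 2 2
k=15  1 1 2 1 1
1 3 3 2 2
3 1 3 3 0
3 1 2 1 2
3 3 2 0 0
3 2 3 2 2
k=16  1 1 2 2 1
1 3 3 2 2
3 1 3 3 0
3 1 2 1 2
3 3 2 0 0
3 2 3 2 2
k=17  1 1 2 3 1
1 3 3 2 2
3 1 3 3 0
3 1 2 1 2
3 3 2 0 0
3 2 3 2 2
k=18  1 1 3 0 2
1 3 3 3 2
3 1 3 3 0
3 1 2 1 2
3 3 2 0 0
3 2 3 2 2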